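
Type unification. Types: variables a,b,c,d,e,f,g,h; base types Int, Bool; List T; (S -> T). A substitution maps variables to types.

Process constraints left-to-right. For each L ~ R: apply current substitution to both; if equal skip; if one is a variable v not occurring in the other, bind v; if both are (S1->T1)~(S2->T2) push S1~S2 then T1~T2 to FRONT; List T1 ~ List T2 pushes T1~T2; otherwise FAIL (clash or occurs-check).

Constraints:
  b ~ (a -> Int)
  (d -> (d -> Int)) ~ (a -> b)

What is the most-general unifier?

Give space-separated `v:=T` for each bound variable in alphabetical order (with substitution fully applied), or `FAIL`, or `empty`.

step 1: unify b ~ (a -> Int)  [subst: {-} | 1 pending]
  bind b := (a -> Int)
step 2: unify (d -> (d -> Int)) ~ (a -> (a -> Int))  [subst: {b:=(a -> Int)} | 0 pending]
  -> decompose arrow: push d~a, (d -> Int)~(a -> Int)
step 3: unify d ~ a  [subst: {b:=(a -> Int)} | 1 pending]
  bind d := a
step 4: unify (a -> Int) ~ (a -> Int)  [subst: {b:=(a -> Int), d:=a} | 0 pending]
  -> identical, skip

Answer: b:=(a -> Int) d:=a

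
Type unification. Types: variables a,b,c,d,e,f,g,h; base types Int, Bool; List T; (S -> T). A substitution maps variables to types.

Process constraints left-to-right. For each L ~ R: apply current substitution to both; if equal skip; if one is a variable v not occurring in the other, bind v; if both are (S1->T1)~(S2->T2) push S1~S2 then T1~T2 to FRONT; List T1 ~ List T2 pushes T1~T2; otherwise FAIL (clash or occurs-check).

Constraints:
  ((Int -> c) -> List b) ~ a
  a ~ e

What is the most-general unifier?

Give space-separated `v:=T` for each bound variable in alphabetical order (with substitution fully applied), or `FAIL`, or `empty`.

step 1: unify ((Int -> c) -> List b) ~ a  [subst: {-} | 1 pending]
  bind a := ((Int -> c) -> List b)
step 2: unify ((Int -> c) -> List b) ~ e  [subst: {a:=((Int -> c) -> List b)} | 0 pending]
  bind e := ((Int -> c) -> List b)

Answer: a:=((Int -> c) -> List b) e:=((Int -> c) -> List b)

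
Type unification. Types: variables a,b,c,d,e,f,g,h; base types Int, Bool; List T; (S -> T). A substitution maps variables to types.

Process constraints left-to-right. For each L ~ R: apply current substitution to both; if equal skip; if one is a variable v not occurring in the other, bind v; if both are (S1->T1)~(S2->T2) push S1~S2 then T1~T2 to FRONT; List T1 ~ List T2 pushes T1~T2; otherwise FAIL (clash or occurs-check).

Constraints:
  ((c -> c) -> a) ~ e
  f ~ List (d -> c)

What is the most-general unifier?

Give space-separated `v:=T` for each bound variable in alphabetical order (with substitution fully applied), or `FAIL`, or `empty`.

Answer: e:=((c -> c) -> a) f:=List (d -> c)

Derivation:
step 1: unify ((c -> c) -> a) ~ e  [subst: {-} | 1 pending]
  bind e := ((c -> c) -> a)
step 2: unify f ~ List (d -> c)  [subst: {e:=((c -> c) -> a)} | 0 pending]
  bind f := List (d -> c)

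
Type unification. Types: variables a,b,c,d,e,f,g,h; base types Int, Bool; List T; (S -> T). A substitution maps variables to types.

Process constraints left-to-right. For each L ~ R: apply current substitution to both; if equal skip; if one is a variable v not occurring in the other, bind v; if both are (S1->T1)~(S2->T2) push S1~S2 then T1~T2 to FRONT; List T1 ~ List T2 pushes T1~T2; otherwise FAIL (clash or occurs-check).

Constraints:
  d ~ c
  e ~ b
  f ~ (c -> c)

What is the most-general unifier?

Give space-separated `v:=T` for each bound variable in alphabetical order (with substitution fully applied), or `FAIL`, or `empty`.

Answer: d:=c e:=b f:=(c -> c)

Derivation:
step 1: unify d ~ c  [subst: {-} | 2 pending]
  bind d := c
step 2: unify e ~ b  [subst: {d:=c} | 1 pending]
  bind e := b
step 3: unify f ~ (c -> c)  [subst: {d:=c, e:=b} | 0 pending]
  bind f := (c -> c)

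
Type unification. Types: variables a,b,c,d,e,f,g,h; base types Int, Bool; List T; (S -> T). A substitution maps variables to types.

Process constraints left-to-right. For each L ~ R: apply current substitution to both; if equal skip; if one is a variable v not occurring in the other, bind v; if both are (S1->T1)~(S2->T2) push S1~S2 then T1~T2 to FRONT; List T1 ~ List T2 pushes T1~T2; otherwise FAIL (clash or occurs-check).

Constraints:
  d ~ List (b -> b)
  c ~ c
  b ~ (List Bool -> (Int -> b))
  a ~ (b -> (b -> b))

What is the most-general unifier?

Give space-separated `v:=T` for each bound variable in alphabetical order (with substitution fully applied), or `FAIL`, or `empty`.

step 1: unify d ~ List (b -> b)  [subst: {-} | 3 pending]
  bind d := List (b -> b)
step 2: unify c ~ c  [subst: {d:=List (b -> b)} | 2 pending]
  -> identical, skip
step 3: unify b ~ (List Bool -> (Int -> b))  [subst: {d:=List (b -> b)} | 1 pending]
  occurs-check fail: b in (List Bool -> (Int -> b))

Answer: FAIL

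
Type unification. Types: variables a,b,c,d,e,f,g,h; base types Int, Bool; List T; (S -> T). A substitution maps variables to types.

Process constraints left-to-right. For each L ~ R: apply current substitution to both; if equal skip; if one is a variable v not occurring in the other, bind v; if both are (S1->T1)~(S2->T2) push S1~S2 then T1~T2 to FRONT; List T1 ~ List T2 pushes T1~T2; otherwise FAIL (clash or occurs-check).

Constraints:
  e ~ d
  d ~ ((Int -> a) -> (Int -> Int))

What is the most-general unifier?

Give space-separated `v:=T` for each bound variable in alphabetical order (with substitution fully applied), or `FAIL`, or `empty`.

Answer: d:=((Int -> a) -> (Int -> Int)) e:=((Int -> a) -> (Int -> Int))

Derivation:
step 1: unify e ~ d  [subst: {-} | 1 pending]
  bind e := d
step 2: unify d ~ ((Int -> a) -> (Int -> Int))  [subst: {e:=d} | 0 pending]
  bind d := ((Int -> a) -> (Int -> Int))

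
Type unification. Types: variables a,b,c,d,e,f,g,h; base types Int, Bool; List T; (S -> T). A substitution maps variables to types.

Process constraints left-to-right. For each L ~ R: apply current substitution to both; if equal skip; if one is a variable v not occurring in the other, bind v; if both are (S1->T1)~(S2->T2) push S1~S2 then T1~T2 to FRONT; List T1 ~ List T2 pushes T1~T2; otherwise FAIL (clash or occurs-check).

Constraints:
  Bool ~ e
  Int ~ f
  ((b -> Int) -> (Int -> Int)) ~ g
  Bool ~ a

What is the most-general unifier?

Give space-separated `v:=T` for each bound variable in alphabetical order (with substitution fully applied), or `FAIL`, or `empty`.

Answer: a:=Bool e:=Bool f:=Int g:=((b -> Int) -> (Int -> Int))

Derivation:
step 1: unify Bool ~ e  [subst: {-} | 3 pending]
  bind e := Bool
step 2: unify Int ~ f  [subst: {e:=Bool} | 2 pending]
  bind f := Int
step 3: unify ((b -> Int) -> (Int -> Int)) ~ g  [subst: {e:=Bool, f:=Int} | 1 pending]
  bind g := ((b -> Int) -> (Int -> Int))
step 4: unify Bool ~ a  [subst: {e:=Bool, f:=Int, g:=((b -> Int) -> (Int -> Int))} | 0 pending]
  bind a := Bool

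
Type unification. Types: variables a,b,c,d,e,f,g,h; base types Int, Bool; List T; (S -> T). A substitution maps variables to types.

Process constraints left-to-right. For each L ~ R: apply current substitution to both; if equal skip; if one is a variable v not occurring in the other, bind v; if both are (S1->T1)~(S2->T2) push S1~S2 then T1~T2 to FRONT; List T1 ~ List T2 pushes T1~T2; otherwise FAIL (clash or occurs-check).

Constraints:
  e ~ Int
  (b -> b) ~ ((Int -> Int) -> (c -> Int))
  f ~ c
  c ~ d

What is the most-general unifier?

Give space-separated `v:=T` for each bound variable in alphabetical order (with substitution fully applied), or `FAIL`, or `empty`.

Answer: b:=(Int -> Int) c:=Int d:=Int e:=Int f:=Int

Derivation:
step 1: unify e ~ Int  [subst: {-} | 3 pending]
  bind e := Int
step 2: unify (b -> b) ~ ((Int -> Int) -> (c -> Int))  [subst: {e:=Int} | 2 pending]
  -> decompose arrow: push b~(Int -> Int), b~(c -> Int)
step 3: unify b ~ (Int -> Int)  [subst: {e:=Int} | 3 pending]
  bind b := (Int -> Int)
step 4: unify (Int -> Int) ~ (c -> Int)  [subst: {e:=Int, b:=(Int -> Int)} | 2 pending]
  -> decompose arrow: push Int~c, Int~Int
step 5: unify Int ~ c  [subst: {e:=Int, b:=(Int -> Int)} | 3 pending]
  bind c := Int
step 6: unify Int ~ Int  [subst: {e:=Int, b:=(Int -> Int), c:=Int} | 2 pending]
  -> identical, skip
step 7: unify f ~ Int  [subst: {e:=Int, b:=(Int -> Int), c:=Int} | 1 pending]
  bind f := Int
step 8: unify Int ~ d  [subst: {e:=Int, b:=(Int -> Int), c:=Int, f:=Int} | 0 pending]
  bind d := Int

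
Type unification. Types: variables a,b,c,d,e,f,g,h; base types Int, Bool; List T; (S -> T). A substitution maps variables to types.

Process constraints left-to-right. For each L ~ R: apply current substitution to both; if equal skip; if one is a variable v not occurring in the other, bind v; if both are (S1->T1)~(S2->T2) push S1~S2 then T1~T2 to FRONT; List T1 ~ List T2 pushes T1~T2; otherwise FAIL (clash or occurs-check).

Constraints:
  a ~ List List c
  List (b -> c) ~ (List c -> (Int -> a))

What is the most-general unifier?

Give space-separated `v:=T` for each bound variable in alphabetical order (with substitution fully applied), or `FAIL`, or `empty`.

step 1: unify a ~ List List c  [subst: {-} | 1 pending]
  bind a := List List c
step 2: unify List (b -> c) ~ (List c -> (Int -> List List c))  [subst: {a:=List List c} | 0 pending]
  clash: List (b -> c) vs (List c -> (Int -> List List c))

Answer: FAIL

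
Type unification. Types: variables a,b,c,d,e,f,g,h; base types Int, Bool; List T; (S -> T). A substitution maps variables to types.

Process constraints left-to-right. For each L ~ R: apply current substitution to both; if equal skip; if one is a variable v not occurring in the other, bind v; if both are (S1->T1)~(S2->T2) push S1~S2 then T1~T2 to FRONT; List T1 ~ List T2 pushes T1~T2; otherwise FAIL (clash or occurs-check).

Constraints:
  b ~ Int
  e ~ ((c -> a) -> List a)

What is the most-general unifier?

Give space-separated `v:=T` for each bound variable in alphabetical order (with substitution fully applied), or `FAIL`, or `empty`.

Answer: b:=Int e:=((c -> a) -> List a)

Derivation:
step 1: unify b ~ Int  [subst: {-} | 1 pending]
  bind b := Int
step 2: unify e ~ ((c -> a) -> List a)  [subst: {b:=Int} | 0 pending]
  bind e := ((c -> a) -> List a)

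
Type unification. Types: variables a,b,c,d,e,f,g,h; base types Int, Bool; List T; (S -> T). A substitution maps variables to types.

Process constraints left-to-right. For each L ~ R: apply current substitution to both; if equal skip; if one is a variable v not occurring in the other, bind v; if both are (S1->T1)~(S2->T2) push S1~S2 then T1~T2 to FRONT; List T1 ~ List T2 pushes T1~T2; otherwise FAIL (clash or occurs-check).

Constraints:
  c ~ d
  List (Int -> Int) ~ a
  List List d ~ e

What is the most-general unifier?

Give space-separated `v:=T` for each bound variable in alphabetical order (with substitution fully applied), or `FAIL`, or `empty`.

step 1: unify c ~ d  [subst: {-} | 2 pending]
  bind c := d
step 2: unify List (Int -> Int) ~ a  [subst: {c:=d} | 1 pending]
  bind a := List (Int -> Int)
step 3: unify List List d ~ e  [subst: {c:=d, a:=List (Int -> Int)} | 0 pending]
  bind e := List List d

Answer: a:=List (Int -> Int) c:=d e:=List List d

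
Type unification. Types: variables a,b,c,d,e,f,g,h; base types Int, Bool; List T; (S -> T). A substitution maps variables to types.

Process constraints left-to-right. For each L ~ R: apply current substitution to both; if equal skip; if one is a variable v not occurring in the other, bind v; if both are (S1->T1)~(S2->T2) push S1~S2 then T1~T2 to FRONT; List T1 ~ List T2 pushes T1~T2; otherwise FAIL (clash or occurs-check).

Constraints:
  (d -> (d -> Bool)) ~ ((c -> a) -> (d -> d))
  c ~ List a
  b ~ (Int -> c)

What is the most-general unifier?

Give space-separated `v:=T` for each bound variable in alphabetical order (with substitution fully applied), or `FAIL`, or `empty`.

step 1: unify (d -> (d -> Bool)) ~ ((c -> a) -> (d -> d))  [subst: {-} | 2 pending]
  -> decompose arrow: push d~(c -> a), (d -> Bool)~(d -> d)
step 2: unify d ~ (c -> a)  [subst: {-} | 3 pending]
  bind d := (c -> a)
step 3: unify ((c -> a) -> Bool) ~ ((c -> a) -> (c -> a))  [subst: {d:=(c -> a)} | 2 pending]
  -> decompose arrow: push (c -> a)~(c -> a), Bool~(c -> a)
step 4: unify (c -> a) ~ (c -> a)  [subst: {d:=(c -> a)} | 3 pending]
  -> identical, skip
step 5: unify Bool ~ (c -> a)  [subst: {d:=(c -> a)} | 2 pending]
  clash: Bool vs (c -> a)

Answer: FAIL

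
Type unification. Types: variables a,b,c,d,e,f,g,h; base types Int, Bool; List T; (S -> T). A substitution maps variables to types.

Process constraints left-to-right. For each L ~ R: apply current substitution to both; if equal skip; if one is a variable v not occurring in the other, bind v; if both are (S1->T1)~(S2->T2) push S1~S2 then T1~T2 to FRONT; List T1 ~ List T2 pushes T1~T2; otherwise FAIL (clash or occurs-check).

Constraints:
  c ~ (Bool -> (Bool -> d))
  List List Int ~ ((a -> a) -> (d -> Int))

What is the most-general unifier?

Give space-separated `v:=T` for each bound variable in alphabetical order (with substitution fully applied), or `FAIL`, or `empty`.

Answer: FAIL

Derivation:
step 1: unify c ~ (Bool -> (Bool -> d))  [subst: {-} | 1 pending]
  bind c := (Bool -> (Bool -> d))
step 2: unify List List Int ~ ((a -> a) -> (d -> Int))  [subst: {c:=(Bool -> (Bool -> d))} | 0 pending]
  clash: List List Int vs ((a -> a) -> (d -> Int))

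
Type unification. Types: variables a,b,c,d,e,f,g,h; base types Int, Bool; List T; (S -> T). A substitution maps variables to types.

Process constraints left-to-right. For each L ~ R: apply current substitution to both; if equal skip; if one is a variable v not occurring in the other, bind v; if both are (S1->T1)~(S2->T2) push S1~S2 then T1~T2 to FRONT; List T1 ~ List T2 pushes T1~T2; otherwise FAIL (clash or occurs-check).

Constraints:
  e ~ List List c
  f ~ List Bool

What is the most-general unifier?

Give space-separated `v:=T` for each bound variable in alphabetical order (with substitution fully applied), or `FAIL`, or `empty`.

Answer: e:=List List c f:=List Bool

Derivation:
step 1: unify e ~ List List c  [subst: {-} | 1 pending]
  bind e := List List c
step 2: unify f ~ List Bool  [subst: {e:=List List c} | 0 pending]
  bind f := List Bool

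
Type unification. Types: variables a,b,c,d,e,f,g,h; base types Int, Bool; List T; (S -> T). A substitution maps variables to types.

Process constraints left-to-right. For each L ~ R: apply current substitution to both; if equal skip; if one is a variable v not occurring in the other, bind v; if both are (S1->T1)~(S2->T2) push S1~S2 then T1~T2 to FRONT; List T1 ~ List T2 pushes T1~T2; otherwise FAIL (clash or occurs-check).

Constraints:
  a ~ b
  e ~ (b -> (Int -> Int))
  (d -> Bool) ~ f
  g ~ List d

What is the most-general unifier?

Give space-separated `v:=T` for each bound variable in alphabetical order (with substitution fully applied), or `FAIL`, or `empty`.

step 1: unify a ~ b  [subst: {-} | 3 pending]
  bind a := b
step 2: unify e ~ (b -> (Int -> Int))  [subst: {a:=b} | 2 pending]
  bind e := (b -> (Int -> Int))
step 3: unify (d -> Bool) ~ f  [subst: {a:=b, e:=(b -> (Int -> Int))} | 1 pending]
  bind f := (d -> Bool)
step 4: unify g ~ List d  [subst: {a:=b, e:=(b -> (Int -> Int)), f:=(d -> Bool)} | 0 pending]
  bind g := List d

Answer: a:=b e:=(b -> (Int -> Int)) f:=(d -> Bool) g:=List d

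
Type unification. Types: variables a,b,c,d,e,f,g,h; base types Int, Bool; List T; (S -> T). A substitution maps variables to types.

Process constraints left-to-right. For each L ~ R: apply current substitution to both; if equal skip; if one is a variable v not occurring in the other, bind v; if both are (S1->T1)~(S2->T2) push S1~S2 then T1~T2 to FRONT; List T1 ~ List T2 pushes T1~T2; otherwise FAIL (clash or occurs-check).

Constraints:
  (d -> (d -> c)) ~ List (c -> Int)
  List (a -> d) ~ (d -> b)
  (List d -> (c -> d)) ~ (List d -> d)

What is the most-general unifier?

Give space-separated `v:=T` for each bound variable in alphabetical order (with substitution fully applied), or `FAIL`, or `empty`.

Answer: FAIL

Derivation:
step 1: unify (d -> (d -> c)) ~ List (c -> Int)  [subst: {-} | 2 pending]
  clash: (d -> (d -> c)) vs List (c -> Int)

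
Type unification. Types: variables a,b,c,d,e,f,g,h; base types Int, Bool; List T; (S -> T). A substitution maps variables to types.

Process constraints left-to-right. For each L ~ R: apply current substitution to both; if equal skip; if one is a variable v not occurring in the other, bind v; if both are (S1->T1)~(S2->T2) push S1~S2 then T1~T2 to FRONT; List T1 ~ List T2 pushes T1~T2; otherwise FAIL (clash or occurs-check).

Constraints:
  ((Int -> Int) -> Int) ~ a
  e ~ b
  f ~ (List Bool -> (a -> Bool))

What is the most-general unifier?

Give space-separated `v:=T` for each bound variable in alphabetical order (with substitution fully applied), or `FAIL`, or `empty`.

Answer: a:=((Int -> Int) -> Int) e:=b f:=(List Bool -> (((Int -> Int) -> Int) -> Bool))

Derivation:
step 1: unify ((Int -> Int) -> Int) ~ a  [subst: {-} | 2 pending]
  bind a := ((Int -> Int) -> Int)
step 2: unify e ~ b  [subst: {a:=((Int -> Int) -> Int)} | 1 pending]
  bind e := b
step 3: unify f ~ (List Bool -> (((Int -> Int) -> Int) -> Bool))  [subst: {a:=((Int -> Int) -> Int), e:=b} | 0 pending]
  bind f := (List Bool -> (((Int -> Int) -> Int) -> Bool))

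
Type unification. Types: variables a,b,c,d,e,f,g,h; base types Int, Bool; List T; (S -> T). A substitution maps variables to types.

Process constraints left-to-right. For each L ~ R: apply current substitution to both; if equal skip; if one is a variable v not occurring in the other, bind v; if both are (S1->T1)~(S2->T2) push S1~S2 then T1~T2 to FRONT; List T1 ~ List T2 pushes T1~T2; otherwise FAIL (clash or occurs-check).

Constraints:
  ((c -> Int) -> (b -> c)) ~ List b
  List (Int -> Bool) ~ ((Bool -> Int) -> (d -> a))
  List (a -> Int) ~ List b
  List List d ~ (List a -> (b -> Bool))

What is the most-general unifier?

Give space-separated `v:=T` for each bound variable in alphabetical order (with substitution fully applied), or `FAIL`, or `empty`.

Answer: FAIL

Derivation:
step 1: unify ((c -> Int) -> (b -> c)) ~ List b  [subst: {-} | 3 pending]
  clash: ((c -> Int) -> (b -> c)) vs List b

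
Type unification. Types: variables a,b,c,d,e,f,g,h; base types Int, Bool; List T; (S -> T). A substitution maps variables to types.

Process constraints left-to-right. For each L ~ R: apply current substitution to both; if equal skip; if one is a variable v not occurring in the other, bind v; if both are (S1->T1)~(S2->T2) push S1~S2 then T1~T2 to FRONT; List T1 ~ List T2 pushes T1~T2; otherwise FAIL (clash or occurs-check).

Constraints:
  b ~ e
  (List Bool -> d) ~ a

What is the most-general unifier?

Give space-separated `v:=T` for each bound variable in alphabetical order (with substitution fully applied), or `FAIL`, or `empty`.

step 1: unify b ~ e  [subst: {-} | 1 pending]
  bind b := e
step 2: unify (List Bool -> d) ~ a  [subst: {b:=e} | 0 pending]
  bind a := (List Bool -> d)

Answer: a:=(List Bool -> d) b:=e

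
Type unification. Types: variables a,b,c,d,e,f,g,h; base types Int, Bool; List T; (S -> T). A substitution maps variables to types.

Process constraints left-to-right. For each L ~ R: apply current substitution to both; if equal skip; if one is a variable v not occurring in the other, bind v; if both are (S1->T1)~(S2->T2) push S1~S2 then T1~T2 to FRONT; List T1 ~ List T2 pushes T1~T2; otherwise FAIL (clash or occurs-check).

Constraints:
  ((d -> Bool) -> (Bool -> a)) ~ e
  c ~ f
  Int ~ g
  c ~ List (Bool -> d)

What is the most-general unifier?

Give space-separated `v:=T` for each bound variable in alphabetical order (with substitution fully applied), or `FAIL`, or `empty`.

step 1: unify ((d -> Bool) -> (Bool -> a)) ~ e  [subst: {-} | 3 pending]
  bind e := ((d -> Bool) -> (Bool -> a))
step 2: unify c ~ f  [subst: {e:=((d -> Bool) -> (Bool -> a))} | 2 pending]
  bind c := f
step 3: unify Int ~ g  [subst: {e:=((d -> Bool) -> (Bool -> a)), c:=f} | 1 pending]
  bind g := Int
step 4: unify f ~ List (Bool -> d)  [subst: {e:=((d -> Bool) -> (Bool -> a)), c:=f, g:=Int} | 0 pending]
  bind f := List (Bool -> d)

Answer: c:=List (Bool -> d) e:=((d -> Bool) -> (Bool -> a)) f:=List (Bool -> d) g:=Int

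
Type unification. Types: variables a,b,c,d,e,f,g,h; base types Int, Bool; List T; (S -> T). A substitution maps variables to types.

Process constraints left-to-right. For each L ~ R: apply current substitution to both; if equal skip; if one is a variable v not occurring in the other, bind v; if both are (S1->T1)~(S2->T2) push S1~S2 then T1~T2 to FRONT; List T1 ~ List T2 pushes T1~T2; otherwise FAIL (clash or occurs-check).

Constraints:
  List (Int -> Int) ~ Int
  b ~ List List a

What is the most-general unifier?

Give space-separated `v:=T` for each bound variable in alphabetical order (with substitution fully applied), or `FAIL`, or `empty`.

step 1: unify List (Int -> Int) ~ Int  [subst: {-} | 1 pending]
  clash: List (Int -> Int) vs Int

Answer: FAIL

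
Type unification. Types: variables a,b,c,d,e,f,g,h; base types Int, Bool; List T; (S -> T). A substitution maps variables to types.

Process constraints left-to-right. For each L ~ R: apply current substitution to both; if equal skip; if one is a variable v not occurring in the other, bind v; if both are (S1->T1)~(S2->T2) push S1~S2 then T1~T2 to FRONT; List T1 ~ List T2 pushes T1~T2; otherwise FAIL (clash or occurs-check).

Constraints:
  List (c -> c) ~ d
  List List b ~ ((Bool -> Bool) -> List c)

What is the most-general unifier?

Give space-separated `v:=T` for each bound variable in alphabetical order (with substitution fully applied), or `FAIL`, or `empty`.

step 1: unify List (c -> c) ~ d  [subst: {-} | 1 pending]
  bind d := List (c -> c)
step 2: unify List List b ~ ((Bool -> Bool) -> List c)  [subst: {d:=List (c -> c)} | 0 pending]
  clash: List List b vs ((Bool -> Bool) -> List c)

Answer: FAIL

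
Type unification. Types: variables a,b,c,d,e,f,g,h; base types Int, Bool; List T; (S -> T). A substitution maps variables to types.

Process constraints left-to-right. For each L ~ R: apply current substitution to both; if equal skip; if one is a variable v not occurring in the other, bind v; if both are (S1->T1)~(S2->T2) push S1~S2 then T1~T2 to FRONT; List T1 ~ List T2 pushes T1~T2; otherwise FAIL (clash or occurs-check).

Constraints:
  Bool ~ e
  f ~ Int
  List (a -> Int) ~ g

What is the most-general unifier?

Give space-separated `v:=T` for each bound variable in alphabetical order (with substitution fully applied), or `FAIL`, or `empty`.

Answer: e:=Bool f:=Int g:=List (a -> Int)

Derivation:
step 1: unify Bool ~ e  [subst: {-} | 2 pending]
  bind e := Bool
step 2: unify f ~ Int  [subst: {e:=Bool} | 1 pending]
  bind f := Int
step 3: unify List (a -> Int) ~ g  [subst: {e:=Bool, f:=Int} | 0 pending]
  bind g := List (a -> Int)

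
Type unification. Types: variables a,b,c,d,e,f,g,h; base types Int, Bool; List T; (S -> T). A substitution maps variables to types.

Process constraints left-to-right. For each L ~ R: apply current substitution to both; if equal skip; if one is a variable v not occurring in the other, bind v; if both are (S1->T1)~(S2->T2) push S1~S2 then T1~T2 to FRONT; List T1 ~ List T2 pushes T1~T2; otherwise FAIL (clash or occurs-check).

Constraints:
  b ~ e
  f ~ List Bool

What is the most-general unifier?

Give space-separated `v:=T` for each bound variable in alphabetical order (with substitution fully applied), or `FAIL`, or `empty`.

step 1: unify b ~ e  [subst: {-} | 1 pending]
  bind b := e
step 2: unify f ~ List Bool  [subst: {b:=e} | 0 pending]
  bind f := List Bool

Answer: b:=e f:=List Bool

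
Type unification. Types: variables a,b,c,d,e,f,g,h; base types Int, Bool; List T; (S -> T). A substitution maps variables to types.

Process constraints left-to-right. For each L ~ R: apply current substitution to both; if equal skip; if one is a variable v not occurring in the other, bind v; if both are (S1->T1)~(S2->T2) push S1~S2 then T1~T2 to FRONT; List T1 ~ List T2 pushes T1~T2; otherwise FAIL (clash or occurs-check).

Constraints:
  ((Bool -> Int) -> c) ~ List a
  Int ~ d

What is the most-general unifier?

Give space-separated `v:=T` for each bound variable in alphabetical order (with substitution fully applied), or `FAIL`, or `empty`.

step 1: unify ((Bool -> Int) -> c) ~ List a  [subst: {-} | 1 pending]
  clash: ((Bool -> Int) -> c) vs List a

Answer: FAIL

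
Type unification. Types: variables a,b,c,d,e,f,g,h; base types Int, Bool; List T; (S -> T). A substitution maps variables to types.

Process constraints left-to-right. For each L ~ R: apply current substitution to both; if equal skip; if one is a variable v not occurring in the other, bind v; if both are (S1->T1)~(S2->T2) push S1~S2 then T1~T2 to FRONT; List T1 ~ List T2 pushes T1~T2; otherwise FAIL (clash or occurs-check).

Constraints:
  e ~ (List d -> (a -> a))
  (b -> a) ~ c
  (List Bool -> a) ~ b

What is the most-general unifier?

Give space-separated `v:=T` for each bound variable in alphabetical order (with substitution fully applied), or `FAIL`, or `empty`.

step 1: unify e ~ (List d -> (a -> a))  [subst: {-} | 2 pending]
  bind e := (List d -> (a -> a))
step 2: unify (b -> a) ~ c  [subst: {e:=(List d -> (a -> a))} | 1 pending]
  bind c := (b -> a)
step 3: unify (List Bool -> a) ~ b  [subst: {e:=(List d -> (a -> a)), c:=(b -> a)} | 0 pending]
  bind b := (List Bool -> a)

Answer: b:=(List Bool -> a) c:=((List Bool -> a) -> a) e:=(List d -> (a -> a))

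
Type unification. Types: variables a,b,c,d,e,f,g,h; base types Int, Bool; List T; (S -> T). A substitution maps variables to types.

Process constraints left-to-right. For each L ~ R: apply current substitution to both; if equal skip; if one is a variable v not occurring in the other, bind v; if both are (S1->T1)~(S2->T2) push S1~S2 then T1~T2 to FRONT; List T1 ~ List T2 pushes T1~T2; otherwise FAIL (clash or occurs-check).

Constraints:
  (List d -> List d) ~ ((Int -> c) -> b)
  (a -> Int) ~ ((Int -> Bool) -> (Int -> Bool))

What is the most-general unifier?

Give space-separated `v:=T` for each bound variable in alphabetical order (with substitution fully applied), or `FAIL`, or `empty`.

Answer: FAIL

Derivation:
step 1: unify (List d -> List d) ~ ((Int -> c) -> b)  [subst: {-} | 1 pending]
  -> decompose arrow: push List d~(Int -> c), List d~b
step 2: unify List d ~ (Int -> c)  [subst: {-} | 2 pending]
  clash: List d vs (Int -> c)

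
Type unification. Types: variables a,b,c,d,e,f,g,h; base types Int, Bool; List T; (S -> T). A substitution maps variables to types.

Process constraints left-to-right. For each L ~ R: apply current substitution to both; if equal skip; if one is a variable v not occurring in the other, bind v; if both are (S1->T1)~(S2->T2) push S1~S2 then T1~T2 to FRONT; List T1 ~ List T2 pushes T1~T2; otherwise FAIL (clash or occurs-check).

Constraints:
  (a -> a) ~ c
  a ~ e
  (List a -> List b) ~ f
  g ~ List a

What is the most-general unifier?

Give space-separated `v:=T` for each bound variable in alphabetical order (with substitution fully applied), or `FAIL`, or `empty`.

Answer: a:=e c:=(e -> e) f:=(List e -> List b) g:=List e

Derivation:
step 1: unify (a -> a) ~ c  [subst: {-} | 3 pending]
  bind c := (a -> a)
step 2: unify a ~ e  [subst: {c:=(a -> a)} | 2 pending]
  bind a := e
step 3: unify (List e -> List b) ~ f  [subst: {c:=(a -> a), a:=e} | 1 pending]
  bind f := (List e -> List b)
step 4: unify g ~ List e  [subst: {c:=(a -> a), a:=e, f:=(List e -> List b)} | 0 pending]
  bind g := List e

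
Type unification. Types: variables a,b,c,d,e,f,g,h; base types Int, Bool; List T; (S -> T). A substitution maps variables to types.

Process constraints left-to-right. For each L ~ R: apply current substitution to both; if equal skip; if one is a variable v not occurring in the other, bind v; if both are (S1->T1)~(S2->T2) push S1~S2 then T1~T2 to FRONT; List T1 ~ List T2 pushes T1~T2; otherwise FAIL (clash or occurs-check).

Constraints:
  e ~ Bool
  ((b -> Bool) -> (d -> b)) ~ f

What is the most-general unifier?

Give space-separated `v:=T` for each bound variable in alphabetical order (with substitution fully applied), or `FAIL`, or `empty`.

Answer: e:=Bool f:=((b -> Bool) -> (d -> b))

Derivation:
step 1: unify e ~ Bool  [subst: {-} | 1 pending]
  bind e := Bool
step 2: unify ((b -> Bool) -> (d -> b)) ~ f  [subst: {e:=Bool} | 0 pending]
  bind f := ((b -> Bool) -> (d -> b))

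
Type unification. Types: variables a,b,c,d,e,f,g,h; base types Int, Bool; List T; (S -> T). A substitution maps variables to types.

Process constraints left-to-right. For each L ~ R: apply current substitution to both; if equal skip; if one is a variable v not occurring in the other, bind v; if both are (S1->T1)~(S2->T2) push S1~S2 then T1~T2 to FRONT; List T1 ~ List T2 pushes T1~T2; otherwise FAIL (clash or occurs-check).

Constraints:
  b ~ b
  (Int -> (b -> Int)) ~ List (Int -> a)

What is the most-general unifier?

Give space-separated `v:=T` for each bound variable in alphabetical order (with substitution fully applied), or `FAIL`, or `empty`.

Answer: FAIL

Derivation:
step 1: unify b ~ b  [subst: {-} | 1 pending]
  -> identical, skip
step 2: unify (Int -> (b -> Int)) ~ List (Int -> a)  [subst: {-} | 0 pending]
  clash: (Int -> (b -> Int)) vs List (Int -> a)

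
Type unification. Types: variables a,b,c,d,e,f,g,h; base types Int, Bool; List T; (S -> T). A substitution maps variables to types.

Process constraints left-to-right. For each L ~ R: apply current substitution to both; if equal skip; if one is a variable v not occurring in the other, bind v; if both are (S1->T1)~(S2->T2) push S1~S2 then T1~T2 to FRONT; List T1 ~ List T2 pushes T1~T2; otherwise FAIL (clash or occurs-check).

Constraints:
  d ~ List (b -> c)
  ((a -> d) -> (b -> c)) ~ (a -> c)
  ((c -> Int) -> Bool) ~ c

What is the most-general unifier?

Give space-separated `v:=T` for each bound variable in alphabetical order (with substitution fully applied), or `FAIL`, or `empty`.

Answer: FAIL

Derivation:
step 1: unify d ~ List (b -> c)  [subst: {-} | 2 pending]
  bind d := List (b -> c)
step 2: unify ((a -> List (b -> c)) -> (b -> c)) ~ (a -> c)  [subst: {d:=List (b -> c)} | 1 pending]
  -> decompose arrow: push (a -> List (b -> c))~a, (b -> c)~c
step 3: unify (a -> List (b -> c)) ~ a  [subst: {d:=List (b -> c)} | 2 pending]
  occurs-check fail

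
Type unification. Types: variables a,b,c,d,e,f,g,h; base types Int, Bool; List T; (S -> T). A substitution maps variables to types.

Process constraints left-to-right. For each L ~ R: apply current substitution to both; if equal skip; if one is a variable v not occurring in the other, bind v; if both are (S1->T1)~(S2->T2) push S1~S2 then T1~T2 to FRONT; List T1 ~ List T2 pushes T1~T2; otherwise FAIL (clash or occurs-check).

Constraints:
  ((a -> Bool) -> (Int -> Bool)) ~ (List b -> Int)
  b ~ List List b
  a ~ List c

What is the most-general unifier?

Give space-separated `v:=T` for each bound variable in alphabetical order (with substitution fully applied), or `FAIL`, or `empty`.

Answer: FAIL

Derivation:
step 1: unify ((a -> Bool) -> (Int -> Bool)) ~ (List b -> Int)  [subst: {-} | 2 pending]
  -> decompose arrow: push (a -> Bool)~List b, (Int -> Bool)~Int
step 2: unify (a -> Bool) ~ List b  [subst: {-} | 3 pending]
  clash: (a -> Bool) vs List b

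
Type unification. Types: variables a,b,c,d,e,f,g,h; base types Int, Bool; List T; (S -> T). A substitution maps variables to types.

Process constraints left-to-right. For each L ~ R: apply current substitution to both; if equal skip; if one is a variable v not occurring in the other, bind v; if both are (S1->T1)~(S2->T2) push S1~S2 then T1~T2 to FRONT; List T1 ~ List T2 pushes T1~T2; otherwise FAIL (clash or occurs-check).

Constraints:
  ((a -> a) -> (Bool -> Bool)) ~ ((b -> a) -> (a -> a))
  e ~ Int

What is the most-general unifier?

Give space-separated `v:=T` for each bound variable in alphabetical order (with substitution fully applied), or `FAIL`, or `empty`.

step 1: unify ((a -> a) -> (Bool -> Bool)) ~ ((b -> a) -> (a -> a))  [subst: {-} | 1 pending]
  -> decompose arrow: push (a -> a)~(b -> a), (Bool -> Bool)~(a -> a)
step 2: unify (a -> a) ~ (b -> a)  [subst: {-} | 2 pending]
  -> decompose arrow: push a~b, a~a
step 3: unify a ~ b  [subst: {-} | 3 pending]
  bind a := b
step 4: unify b ~ b  [subst: {a:=b} | 2 pending]
  -> identical, skip
step 5: unify (Bool -> Bool) ~ (b -> b)  [subst: {a:=b} | 1 pending]
  -> decompose arrow: push Bool~b, Bool~b
step 6: unify Bool ~ b  [subst: {a:=b} | 2 pending]
  bind b := Bool
step 7: unify Bool ~ Bool  [subst: {a:=b, b:=Bool} | 1 pending]
  -> identical, skip
step 8: unify e ~ Int  [subst: {a:=b, b:=Bool} | 0 pending]
  bind e := Int

Answer: a:=Bool b:=Bool e:=Int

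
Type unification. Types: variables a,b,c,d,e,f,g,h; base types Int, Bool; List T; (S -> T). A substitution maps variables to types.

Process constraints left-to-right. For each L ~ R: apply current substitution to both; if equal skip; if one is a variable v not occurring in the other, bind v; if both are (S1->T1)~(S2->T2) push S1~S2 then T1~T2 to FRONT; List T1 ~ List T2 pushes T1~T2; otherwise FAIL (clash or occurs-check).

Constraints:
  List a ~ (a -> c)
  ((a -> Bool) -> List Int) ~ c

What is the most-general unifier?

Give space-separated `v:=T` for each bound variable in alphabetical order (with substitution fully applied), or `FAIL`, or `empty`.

Answer: FAIL

Derivation:
step 1: unify List a ~ (a -> c)  [subst: {-} | 1 pending]
  clash: List a vs (a -> c)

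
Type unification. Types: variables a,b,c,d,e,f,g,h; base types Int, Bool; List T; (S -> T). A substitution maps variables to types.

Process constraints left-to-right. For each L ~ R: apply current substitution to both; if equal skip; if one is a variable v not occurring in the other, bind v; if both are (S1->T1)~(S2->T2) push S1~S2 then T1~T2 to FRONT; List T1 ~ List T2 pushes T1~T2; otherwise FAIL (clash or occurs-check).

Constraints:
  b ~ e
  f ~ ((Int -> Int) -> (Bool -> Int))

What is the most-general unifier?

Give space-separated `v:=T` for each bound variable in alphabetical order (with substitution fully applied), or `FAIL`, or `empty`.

Answer: b:=e f:=((Int -> Int) -> (Bool -> Int))

Derivation:
step 1: unify b ~ e  [subst: {-} | 1 pending]
  bind b := e
step 2: unify f ~ ((Int -> Int) -> (Bool -> Int))  [subst: {b:=e} | 0 pending]
  bind f := ((Int -> Int) -> (Bool -> Int))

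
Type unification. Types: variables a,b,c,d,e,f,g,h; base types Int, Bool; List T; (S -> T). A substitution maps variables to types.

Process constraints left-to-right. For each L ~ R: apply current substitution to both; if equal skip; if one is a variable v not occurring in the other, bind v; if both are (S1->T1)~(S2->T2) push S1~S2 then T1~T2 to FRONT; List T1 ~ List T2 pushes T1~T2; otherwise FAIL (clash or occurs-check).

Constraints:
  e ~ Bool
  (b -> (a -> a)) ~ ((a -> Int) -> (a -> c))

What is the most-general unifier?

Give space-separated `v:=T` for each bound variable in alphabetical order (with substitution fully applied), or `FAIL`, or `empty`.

step 1: unify e ~ Bool  [subst: {-} | 1 pending]
  bind e := Bool
step 2: unify (b -> (a -> a)) ~ ((a -> Int) -> (a -> c))  [subst: {e:=Bool} | 0 pending]
  -> decompose arrow: push b~(a -> Int), (a -> a)~(a -> c)
step 3: unify b ~ (a -> Int)  [subst: {e:=Bool} | 1 pending]
  bind b := (a -> Int)
step 4: unify (a -> a) ~ (a -> c)  [subst: {e:=Bool, b:=(a -> Int)} | 0 pending]
  -> decompose arrow: push a~a, a~c
step 5: unify a ~ a  [subst: {e:=Bool, b:=(a -> Int)} | 1 pending]
  -> identical, skip
step 6: unify a ~ c  [subst: {e:=Bool, b:=(a -> Int)} | 0 pending]
  bind a := c

Answer: a:=c b:=(c -> Int) e:=Bool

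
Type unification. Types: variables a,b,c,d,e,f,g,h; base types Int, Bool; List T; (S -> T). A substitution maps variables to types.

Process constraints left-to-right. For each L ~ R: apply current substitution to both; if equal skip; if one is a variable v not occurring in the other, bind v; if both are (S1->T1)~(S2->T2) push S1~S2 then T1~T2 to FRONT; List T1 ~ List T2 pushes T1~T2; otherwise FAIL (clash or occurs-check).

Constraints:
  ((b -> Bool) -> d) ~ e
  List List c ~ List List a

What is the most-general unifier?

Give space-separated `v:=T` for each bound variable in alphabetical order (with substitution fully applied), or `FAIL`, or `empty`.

Answer: c:=a e:=((b -> Bool) -> d)

Derivation:
step 1: unify ((b -> Bool) -> d) ~ e  [subst: {-} | 1 pending]
  bind e := ((b -> Bool) -> d)
step 2: unify List List c ~ List List a  [subst: {e:=((b -> Bool) -> d)} | 0 pending]
  -> decompose List: push List c~List a
step 3: unify List c ~ List a  [subst: {e:=((b -> Bool) -> d)} | 0 pending]
  -> decompose List: push c~a
step 4: unify c ~ a  [subst: {e:=((b -> Bool) -> d)} | 0 pending]
  bind c := a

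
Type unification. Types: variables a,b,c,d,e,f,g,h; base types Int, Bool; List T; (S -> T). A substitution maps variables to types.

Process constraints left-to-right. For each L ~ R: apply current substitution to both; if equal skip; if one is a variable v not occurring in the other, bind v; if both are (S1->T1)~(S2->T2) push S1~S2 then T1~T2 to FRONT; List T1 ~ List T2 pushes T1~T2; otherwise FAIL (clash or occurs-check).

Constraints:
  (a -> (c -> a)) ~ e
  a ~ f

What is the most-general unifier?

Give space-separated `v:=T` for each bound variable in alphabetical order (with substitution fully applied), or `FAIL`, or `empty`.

Answer: a:=f e:=(f -> (c -> f))

Derivation:
step 1: unify (a -> (c -> a)) ~ e  [subst: {-} | 1 pending]
  bind e := (a -> (c -> a))
step 2: unify a ~ f  [subst: {e:=(a -> (c -> a))} | 0 pending]
  bind a := f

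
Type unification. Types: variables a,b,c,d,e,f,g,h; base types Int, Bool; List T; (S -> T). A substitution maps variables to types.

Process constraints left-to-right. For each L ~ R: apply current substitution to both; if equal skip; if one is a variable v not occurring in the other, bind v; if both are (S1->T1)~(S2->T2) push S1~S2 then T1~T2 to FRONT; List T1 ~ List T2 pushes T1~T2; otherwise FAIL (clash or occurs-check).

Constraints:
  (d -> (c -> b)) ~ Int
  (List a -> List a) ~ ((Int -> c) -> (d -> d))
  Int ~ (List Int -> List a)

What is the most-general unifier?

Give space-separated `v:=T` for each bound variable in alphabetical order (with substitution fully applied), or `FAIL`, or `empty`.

step 1: unify (d -> (c -> b)) ~ Int  [subst: {-} | 2 pending]
  clash: (d -> (c -> b)) vs Int

Answer: FAIL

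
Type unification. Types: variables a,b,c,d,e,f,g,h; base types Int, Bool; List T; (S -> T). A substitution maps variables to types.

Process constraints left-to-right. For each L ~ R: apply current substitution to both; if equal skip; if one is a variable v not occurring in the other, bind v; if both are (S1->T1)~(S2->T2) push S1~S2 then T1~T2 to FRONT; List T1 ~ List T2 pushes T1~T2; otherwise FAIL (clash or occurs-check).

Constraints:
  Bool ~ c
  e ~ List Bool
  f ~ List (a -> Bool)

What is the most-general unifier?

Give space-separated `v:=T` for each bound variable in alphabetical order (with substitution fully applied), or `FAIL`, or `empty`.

step 1: unify Bool ~ c  [subst: {-} | 2 pending]
  bind c := Bool
step 2: unify e ~ List Bool  [subst: {c:=Bool} | 1 pending]
  bind e := List Bool
step 3: unify f ~ List (a -> Bool)  [subst: {c:=Bool, e:=List Bool} | 0 pending]
  bind f := List (a -> Bool)

Answer: c:=Bool e:=List Bool f:=List (a -> Bool)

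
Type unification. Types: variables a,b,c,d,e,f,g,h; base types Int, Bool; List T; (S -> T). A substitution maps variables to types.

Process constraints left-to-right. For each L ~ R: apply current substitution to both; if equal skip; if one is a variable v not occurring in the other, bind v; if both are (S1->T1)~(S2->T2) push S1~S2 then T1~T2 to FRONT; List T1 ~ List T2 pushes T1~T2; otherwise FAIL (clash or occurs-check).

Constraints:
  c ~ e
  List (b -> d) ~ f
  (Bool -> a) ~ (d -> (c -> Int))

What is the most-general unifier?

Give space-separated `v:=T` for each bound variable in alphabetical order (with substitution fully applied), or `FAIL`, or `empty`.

step 1: unify c ~ e  [subst: {-} | 2 pending]
  bind c := e
step 2: unify List (b -> d) ~ f  [subst: {c:=e} | 1 pending]
  bind f := List (b -> d)
step 3: unify (Bool -> a) ~ (d -> (e -> Int))  [subst: {c:=e, f:=List (b -> d)} | 0 pending]
  -> decompose arrow: push Bool~d, a~(e -> Int)
step 4: unify Bool ~ d  [subst: {c:=e, f:=List (b -> d)} | 1 pending]
  bind d := Bool
step 5: unify a ~ (e -> Int)  [subst: {c:=e, f:=List (b -> d), d:=Bool} | 0 pending]
  bind a := (e -> Int)

Answer: a:=(e -> Int) c:=e d:=Bool f:=List (b -> Bool)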